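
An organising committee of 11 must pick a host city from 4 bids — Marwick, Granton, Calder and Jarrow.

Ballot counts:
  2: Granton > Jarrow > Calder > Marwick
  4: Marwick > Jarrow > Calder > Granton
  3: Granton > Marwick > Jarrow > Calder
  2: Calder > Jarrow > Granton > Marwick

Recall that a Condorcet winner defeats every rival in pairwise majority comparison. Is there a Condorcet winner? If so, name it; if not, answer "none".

none

Pairwise majorities:
Marwick vs Granton: Granton wins 7–4.
Marwick–Calder: Marwick 7–4.
Marwick vs Jarrow: Marwick, 7–4.
Granton–Calder: Calder 6–5.
Granton vs Jarrow: Granton is ranked higher on 2+3 = 5 ballots, Jarrow on 6. Jarrow wins 6–5.
Calder vs Jarrow: Calder is ranked higher on 2 ballots, Jarrow on 9. Jarrow wins 9–2.
No city is unbeaten: Marwick loses to Granton; Granton loses to Calder; Calder loses to Marwick; Jarrow loses to Marwick. In particular Marwick beats Calder beats Granton beats Marwick is a majority cycle — no Condorcet winner exists.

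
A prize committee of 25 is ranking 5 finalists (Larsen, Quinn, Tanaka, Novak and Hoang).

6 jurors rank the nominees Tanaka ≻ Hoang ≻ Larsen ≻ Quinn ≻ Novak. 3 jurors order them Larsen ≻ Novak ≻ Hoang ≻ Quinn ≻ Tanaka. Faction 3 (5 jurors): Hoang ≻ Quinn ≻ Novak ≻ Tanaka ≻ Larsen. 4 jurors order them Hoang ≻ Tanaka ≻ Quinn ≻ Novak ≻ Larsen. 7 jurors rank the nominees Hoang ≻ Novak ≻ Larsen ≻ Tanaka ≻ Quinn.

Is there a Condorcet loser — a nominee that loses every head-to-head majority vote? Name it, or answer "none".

none

Head-to-head results (25 jurors):
Larsen vs Quinn: Larsen wins 16–9.
Larsen vs Tanaka: Tanaka wins 15–10.
Larsen vs Novak: Novak wins 16–9.
Larsen–Hoang: Hoang 22–3.
Quinn vs Tanaka: Quinn is ranked higher on 3+5 = 8 ballots, Tanaka on 17. Tanaka wins 17–8.
Quinn vs Novak: Quinn, 15–10.
Quinn vs Hoang: Hoang, 25–0.
Tanaka vs Novak: Tanaka is ranked higher on 6+4 = 10 ballots, Novak on 15. Novak wins 15–10.
Tanaka vs Hoang: Hoang wins 19–6.
Novak vs Hoang: Hoang, 22–3.
No nominee is winless: Larsen beats Quinn; Quinn beats Novak; Tanaka beats Larsen; Novak beats Larsen; Hoang beats Larsen. There is no Condorcet loser.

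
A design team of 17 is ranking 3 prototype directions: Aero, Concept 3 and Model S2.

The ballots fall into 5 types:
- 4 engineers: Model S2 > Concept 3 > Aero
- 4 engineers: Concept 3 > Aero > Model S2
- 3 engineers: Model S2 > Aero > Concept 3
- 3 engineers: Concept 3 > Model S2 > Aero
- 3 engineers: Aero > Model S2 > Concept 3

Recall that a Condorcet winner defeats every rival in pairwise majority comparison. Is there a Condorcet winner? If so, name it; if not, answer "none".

Model S2

Head-to-head results (17 engineers):
Aero vs Concept 3: Concept 3 wins 11–6.
Aero vs Model S2: Model S2 wins 10–7.
Concept 3 vs Model S2: Model S2 wins 10–7.
Model S2 beats each of Aero, Concept 3 — Model S2 is the Condorcet winner.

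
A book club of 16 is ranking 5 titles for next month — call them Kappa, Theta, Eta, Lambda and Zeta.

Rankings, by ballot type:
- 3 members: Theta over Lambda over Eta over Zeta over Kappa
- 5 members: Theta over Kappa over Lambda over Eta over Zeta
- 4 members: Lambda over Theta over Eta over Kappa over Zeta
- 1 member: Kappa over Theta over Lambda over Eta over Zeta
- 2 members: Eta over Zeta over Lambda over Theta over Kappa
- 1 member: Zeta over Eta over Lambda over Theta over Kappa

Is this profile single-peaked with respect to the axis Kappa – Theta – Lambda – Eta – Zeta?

yes

Axis positions: Kappa=1, Theta=2, Lambda=3, Eta=4, Zeta=5.
Ballot type 1 (peak Theta at position 2): ranking walks positions 2-3-4-5-1, expanding outward from the peak — single-peaked.
Ballot type 2 (peak Theta at position 2): ranking walks positions 2-1-3-4-5, expanding outward from the peak — single-peaked.
Ballot type 3 (peak Lambda at position 3): ranking walks positions 3-2-4-1-5, expanding outward from the peak — single-peaked.
Ballot type 4 (peak Kappa at position 1): ranking walks positions 1-2-3-4-5, expanding outward from the peak — single-peaked.
Ballot type 5 (peak Eta at position 4): ranking walks positions 4-5-3-2-1, expanding outward from the peak — single-peaked.
Ballot type 6 (peak Zeta at position 5): ranking walks positions 5-4-3-2-1, expanding outward from the peak — single-peaked.
Every ranking is single-peaked on this axis.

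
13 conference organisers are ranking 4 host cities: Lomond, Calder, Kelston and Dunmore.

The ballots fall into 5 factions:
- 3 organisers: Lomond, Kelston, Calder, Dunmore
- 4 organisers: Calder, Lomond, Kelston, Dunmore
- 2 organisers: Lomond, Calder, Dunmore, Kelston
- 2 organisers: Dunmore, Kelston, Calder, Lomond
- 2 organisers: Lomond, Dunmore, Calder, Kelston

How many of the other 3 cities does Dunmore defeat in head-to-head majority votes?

0

Dunmore against each rival (13 organisers):
Dunmore vs Lomond: 2 to 11, Lomond.
Dunmore vs Calder: Dunmore is ranked higher on 2+2 = 4 ballots, Calder on 9. Calder wins 9–4.
Dunmore vs Kelston: Kelston, 7–6.
Dunmore beats no one; loses to Lomond, Calder, Kelston — 0 pairwise wins.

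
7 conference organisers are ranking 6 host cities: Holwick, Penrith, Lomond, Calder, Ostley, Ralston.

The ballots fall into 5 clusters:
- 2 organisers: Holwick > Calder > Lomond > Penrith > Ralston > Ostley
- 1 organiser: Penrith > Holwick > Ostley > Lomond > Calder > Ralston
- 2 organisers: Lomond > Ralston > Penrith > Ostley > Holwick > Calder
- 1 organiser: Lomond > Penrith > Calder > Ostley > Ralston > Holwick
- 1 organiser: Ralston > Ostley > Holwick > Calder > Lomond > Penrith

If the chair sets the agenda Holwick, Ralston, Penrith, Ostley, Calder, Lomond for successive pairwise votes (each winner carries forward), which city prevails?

Round 1: Holwick vs Ralston — 3–4, Ralston advances.
Round 2: Ralston vs Penrith — 3–4, Penrith advances.
Round 3: Penrith vs Ostley — 6–1, Penrith advances.
Round 4: Penrith vs Calder — 4–3, Penrith advances.
Round 5: Penrith vs Lomond — 1–6, Lomond advances.
Lomond survives the agenda.

Lomond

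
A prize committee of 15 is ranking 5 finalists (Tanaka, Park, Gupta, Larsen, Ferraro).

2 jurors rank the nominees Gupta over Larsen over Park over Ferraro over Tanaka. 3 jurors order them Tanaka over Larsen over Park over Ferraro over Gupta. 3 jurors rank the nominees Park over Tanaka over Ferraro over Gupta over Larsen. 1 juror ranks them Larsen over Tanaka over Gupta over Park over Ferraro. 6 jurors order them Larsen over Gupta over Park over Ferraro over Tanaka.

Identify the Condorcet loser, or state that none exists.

Tanaka

Head-to-head results (15 jurors):
Tanaka vs Park: Tanaka preferred on 3+1 = 4 ballots; Park wins 11–4.
Tanaka vs Gupta: Gupta wins 8–7.
Tanaka–Larsen: Larsen 9–6.
Tanaka–Ferraro: Ferraro 8–7.
Park vs Gupta: Park is ranked higher on 3+3 = 6 ballots, Gupta on 9. Gupta wins 9–6.
Park vs Larsen: Park is ranked higher on 3 ballots, Larsen on 12. Larsen wins 12–3.
Park–Ferraro: Park 15–0.
Gupta vs Larsen: Gupta preferred on 2+3 = 5 ballots; Larsen wins 10–5.
Gupta vs Ferraro: Gupta is ranked higher on 2+1+6 = 9 ballots, Ferraro on 6. Gupta wins 9–6.
Larsen vs Ferraro: Larsen, 12–3.
Tanaka loses to every other nominee — it is the Condorcet loser.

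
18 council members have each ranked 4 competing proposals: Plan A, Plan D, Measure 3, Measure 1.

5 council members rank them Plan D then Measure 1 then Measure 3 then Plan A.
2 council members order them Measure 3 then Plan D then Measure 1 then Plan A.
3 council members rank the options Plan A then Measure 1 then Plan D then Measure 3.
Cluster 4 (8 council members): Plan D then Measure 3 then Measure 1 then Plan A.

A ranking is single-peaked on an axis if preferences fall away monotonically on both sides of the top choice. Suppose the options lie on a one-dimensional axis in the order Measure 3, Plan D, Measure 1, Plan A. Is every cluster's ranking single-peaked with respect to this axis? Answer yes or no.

Axis positions: Measure 3=1, Plan D=2, Measure 1=3, Plan A=4.
Cluster 1 (peak Plan D at position 2): ranking walks positions 2-3-1-4, expanding outward from the peak — single-peaked.
Cluster 2 (peak Measure 3 at position 1): ranking walks positions 1-2-3-4, expanding outward from the peak — single-peaked.
Cluster 3 (peak Plan A at position 4): ranking walks positions 4-3-2-1, expanding outward from the peak — single-peaked.
Cluster 4 (peak Plan D at position 2): ranking walks positions 2-1-3-4, expanding outward from the peak — single-peaked.
Every ranking is single-peaked on this axis.

yes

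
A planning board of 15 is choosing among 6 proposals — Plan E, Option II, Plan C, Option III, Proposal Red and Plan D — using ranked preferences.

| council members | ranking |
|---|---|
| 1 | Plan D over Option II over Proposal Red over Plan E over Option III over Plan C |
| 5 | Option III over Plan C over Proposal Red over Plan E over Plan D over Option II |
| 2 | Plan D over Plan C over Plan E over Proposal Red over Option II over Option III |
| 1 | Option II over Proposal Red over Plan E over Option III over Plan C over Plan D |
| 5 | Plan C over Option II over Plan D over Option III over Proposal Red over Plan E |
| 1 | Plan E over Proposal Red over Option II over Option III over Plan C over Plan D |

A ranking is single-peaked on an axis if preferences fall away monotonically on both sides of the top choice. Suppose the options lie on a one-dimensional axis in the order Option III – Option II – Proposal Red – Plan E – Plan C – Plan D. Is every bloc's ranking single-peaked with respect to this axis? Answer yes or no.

no

Axis positions: Option III=1, Option II=2, Proposal Red=3, Plan E=4, Plan C=5, Plan D=6.
Bloc 1: ranking walks positions 6-2-3-4-1-5; Option II is ranked above Plan C even though Plan C lies between Option II and the peak Plan D on the axis — preferences dip and rise again. Not single-peaked.
Bloc 2: ranking walks positions 1-5-3-4-6-2; Plan C is ranked above Option II even though Option II lies between Plan C and the peak Option III on the axis — preferences dip and rise again. Not single-peaked.
Bloc 3 (peak Plan D at position 6): ranking walks positions 6-5-4-3-2-1, expanding outward from the peak — single-peaked.
Bloc 4 (peak Option II at position 2): ranking walks positions 2-3-4-1-5-6, expanding outward from the peak — single-peaked.
Bloc 5: ranking walks positions 5-2-6-1-3-4; Option II is ranked above Plan E even though Plan E lies between Option II and the peak Plan C on the axis — preferences dip and rise again. Not single-peaked.
Bloc 6 (peak Plan E at position 4): ranking walks positions 4-3-2-1-5-6, expanding outward from the peak — single-peaked.
Bloc 1 violates single-peakedness, so the profile is not single-peaked on this axis.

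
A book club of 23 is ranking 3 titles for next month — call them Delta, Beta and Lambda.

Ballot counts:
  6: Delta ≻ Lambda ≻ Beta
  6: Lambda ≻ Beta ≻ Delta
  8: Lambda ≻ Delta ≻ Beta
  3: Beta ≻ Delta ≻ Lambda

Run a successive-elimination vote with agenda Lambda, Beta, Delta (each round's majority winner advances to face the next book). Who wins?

Round 1: Lambda vs Beta — 20–3, Lambda advances.
Round 2: Lambda vs Delta — 14–9, Lambda advances.
Lambda survives the agenda.

Lambda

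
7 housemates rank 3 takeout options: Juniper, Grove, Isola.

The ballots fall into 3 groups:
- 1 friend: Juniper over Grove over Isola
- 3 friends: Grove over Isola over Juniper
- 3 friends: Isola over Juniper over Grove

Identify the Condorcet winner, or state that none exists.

Head-to-head results (7 friends):
Juniper vs Grove: Juniper, 4–3.
Juniper–Isola: Isola 6–1.
Grove vs Isola: Grove wins 4–3.
Each restaurant drops at least one matchup (Juniper loses to Isola; Grove loses to Juniper; Isola loses to Grove); the cycle Juniper → Grove → Isola → Juniper rules out a Condorcet winner.

none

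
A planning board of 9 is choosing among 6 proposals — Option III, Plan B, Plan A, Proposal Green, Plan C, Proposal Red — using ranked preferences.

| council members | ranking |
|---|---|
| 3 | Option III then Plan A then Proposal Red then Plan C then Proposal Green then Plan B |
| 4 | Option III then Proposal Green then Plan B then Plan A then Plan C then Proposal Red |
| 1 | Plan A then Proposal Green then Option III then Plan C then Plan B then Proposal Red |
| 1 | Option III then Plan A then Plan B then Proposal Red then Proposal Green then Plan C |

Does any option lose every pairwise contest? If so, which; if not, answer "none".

Proposal Red

Pairwise majorities:
Option III vs Plan B: Option III, 9–0.
Option III vs Plan A: Option III is ranked higher on 3+4+1 = 8 ballots, Plan A on 1. Option III wins 8–1.
Option III vs Proposal Green: Option III, 8–1.
Option III vs Plan C: 3+4+1+1 = 9 for Option III, 0 for Plan C — Option III by 9–0.
Option III vs Proposal Red: Option III wins 9–0.
Plan B vs Plan A: Plan B preferred on 4 ballots; Plan A wins 5–4.
Plan B vs Proposal Green: Proposal Green, 8–1.
Plan B vs Plan C: Plan B is ranked higher on 4+1 = 5 ballots, Plan C on 4. Plan B wins 5–4.
Plan B vs Proposal Red: Plan B wins 6–3.
Plan A vs Proposal Green: Plan A, 5–4.
Plan A vs Plan C: 9 to 0, Plan A.
Plan A vs Proposal Red: Plan A, 9–0.
Proposal Green vs Plan C: 4+1+1 = 6 for Proposal Green, 3 for Plan C — Proposal Green by 6–3.
Proposal Green–Proposal Red: Proposal Green 5–4.
Plan C–Proposal Red: Plan C 5–4.
Only Proposal Red has no wins; Proposal Red is the Condorcet loser.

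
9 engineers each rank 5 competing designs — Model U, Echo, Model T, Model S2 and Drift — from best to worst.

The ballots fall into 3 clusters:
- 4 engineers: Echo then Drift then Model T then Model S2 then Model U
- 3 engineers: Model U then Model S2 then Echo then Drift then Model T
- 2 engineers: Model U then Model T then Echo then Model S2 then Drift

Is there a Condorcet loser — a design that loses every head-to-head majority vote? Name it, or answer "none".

Pairwise majorities:
Model U vs Echo: 5 to 4, Model U.
Model U vs Model T: 5 to 4, Model U.
Model U vs Model S2: 3+2 = 5 for Model U, 4 for Model S2 — Model U by 5–4.
Model U vs Drift: 5 to 4, Model U.
Echo vs Model T: Echo wins 7–2.
Echo vs Model S2: Echo is ranked higher on 4+2 = 6 ballots, Model S2 on 3. Echo wins 6–3.
Echo vs Drift: Echo is ranked higher on 4+3+2 = 9 ballots, Drift on 0. Echo wins 9–0.
Model T vs Model S2: 6 to 3, Model T.
Model T vs Drift: Drift, 7–2.
Model S2 vs Drift: Model S2, 5–4.
No design is winless: Model U beats Echo; Echo beats Model T; Model T beats Model S2; Model S2 beats Drift; Drift beats Model T. There is no Condorcet loser.

none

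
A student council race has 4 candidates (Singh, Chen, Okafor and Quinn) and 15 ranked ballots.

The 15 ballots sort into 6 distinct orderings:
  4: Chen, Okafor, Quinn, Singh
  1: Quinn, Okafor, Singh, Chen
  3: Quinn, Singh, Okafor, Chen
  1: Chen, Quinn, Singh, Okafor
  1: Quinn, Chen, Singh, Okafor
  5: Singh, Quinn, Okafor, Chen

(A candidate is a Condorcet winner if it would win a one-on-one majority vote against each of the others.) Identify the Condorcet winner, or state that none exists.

Head-to-head results (15 voters):
Singh vs Chen: 9 to 6, Singh.
Singh vs Okafor: Singh is ranked higher on 3+1+1+5 = 10 ballots, Okafor on 5. Singh wins 10–5.
Singh vs Quinn: Singh is ranked higher on 5 ballots, Quinn on 10. Quinn wins 10–5.
Chen vs Okafor: Chen preferred on 4+1+1 = 6 ballots; Okafor wins 9–6.
Chen vs Quinn: 4+1 = 5 for Chen, 10 for Quinn — Quinn by 10–5.
Okafor vs Quinn: Okafor is ranked higher on 4 ballots, Quinn on 11. Quinn wins 11–4.
Only Quinn has no losses; Quinn is the Condorcet winner.

Quinn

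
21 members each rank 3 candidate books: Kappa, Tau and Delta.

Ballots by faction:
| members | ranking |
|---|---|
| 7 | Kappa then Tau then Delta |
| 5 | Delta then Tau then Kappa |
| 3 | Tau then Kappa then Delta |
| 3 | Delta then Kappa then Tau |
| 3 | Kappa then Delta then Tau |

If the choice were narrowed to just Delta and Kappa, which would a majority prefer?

Ballots ranking Delta above Kappa: 5 + 3 = 8.
Ballots ranking Kappa above Delta: 21 − 8 = 13.
Kappa wins the head-to-head 13–8.

Kappa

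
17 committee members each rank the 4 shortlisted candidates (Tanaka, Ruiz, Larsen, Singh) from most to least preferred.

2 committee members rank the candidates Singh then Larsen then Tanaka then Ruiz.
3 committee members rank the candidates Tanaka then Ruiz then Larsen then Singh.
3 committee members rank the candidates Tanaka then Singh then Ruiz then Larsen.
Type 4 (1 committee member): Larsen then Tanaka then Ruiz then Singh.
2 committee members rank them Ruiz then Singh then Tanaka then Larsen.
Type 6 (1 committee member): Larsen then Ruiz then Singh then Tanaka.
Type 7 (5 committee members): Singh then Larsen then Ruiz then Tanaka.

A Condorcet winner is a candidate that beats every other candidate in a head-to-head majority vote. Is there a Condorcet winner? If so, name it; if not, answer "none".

Check each pair by majority over 17 ballots:
Tanaka vs Ruiz: Tanaka wins 9–8.
Tanaka vs Larsen: Larsen, 9–8.
Tanaka vs Singh: 3+3+1 = 7 for Tanaka, 10 for Singh — Singh by 10–7.
Ruiz–Larsen: Larsen 9–8.
Ruiz vs Singh: Singh, 10–7.
Larsen–Singh: Singh 12–5.
Singh wins every pairwise contest, so Singh is the Condorcet winner.

Singh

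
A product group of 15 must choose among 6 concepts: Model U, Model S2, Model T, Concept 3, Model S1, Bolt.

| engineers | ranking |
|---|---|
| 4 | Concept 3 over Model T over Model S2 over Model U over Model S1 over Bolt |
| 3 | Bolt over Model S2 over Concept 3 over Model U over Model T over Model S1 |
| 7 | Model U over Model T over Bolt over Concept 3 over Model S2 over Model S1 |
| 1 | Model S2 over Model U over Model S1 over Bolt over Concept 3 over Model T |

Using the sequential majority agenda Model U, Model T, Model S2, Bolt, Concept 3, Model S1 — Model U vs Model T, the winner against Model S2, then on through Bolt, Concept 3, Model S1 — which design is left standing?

Round 1: Model U vs Model T — 11–4, Model U advances.
Round 2: Model U vs Model S2 — 7–8, Model S2 advances.
Round 3: Model S2 vs Bolt — 5–10, Bolt advances.
Round 4: Bolt vs Concept 3 — 11–4, Bolt advances.
Round 5: Bolt vs Model S1 — 10–5, Bolt advances.
Bolt survives the agenda.

Bolt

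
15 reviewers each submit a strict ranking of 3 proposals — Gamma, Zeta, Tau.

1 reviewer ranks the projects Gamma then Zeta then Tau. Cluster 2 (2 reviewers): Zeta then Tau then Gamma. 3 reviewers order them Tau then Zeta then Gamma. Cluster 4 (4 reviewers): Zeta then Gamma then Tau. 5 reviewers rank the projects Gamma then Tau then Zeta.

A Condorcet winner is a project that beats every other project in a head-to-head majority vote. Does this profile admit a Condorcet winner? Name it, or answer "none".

Pairwise majorities:
Gamma vs Zeta: 6 to 9, Zeta.
Gamma vs Tau: Gamma, 10–5.
Zeta–Tau: Tau 8–7.
Every project loses at least once (Gamma loses to Zeta; Zeta loses to Tau; Tau loses to Gamma). The majority relation contains the cycle Gamma > Tau > Zeta > Gamma, so there is no Condorcet winner.

none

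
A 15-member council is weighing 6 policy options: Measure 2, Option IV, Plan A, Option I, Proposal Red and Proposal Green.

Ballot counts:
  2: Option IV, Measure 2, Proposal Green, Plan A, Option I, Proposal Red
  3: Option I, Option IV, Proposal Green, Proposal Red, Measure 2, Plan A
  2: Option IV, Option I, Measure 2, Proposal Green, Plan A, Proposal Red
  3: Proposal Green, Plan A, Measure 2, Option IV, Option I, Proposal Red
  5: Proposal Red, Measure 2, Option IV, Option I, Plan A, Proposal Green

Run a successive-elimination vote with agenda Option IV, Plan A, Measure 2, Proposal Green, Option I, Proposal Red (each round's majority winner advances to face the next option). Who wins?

Proposal Red

Round 1: Option IV vs Plan A — 12–3, Option IV advances.
Round 2: Option IV vs Measure 2 — 7–8, Measure 2 advances.
Round 3: Measure 2 vs Proposal Green — 9–6, Measure 2 advances.
Round 4: Measure 2 vs Option I — 10–5, Measure 2 advances.
Round 5: Measure 2 vs Proposal Red — 7–8, Proposal Red advances.
The agenda winner is Proposal Red.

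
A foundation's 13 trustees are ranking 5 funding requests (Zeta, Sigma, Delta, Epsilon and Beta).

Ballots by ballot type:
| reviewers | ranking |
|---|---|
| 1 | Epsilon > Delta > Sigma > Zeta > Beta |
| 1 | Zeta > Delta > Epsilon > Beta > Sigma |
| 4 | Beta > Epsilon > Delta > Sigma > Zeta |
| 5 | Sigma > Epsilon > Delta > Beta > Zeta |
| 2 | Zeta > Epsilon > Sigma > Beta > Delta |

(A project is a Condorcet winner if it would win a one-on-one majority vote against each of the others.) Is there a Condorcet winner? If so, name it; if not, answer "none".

Pairwise majorities:
Zeta vs Sigma: 3 to 10, Sigma.
Zeta vs Delta: 3 to 10, Delta.
Zeta vs Epsilon: Zeta preferred on 1+2 = 3 ballots; Epsilon wins 10–3.
Zeta vs Beta: 4 to 9, Beta.
Sigma vs Delta: Sigma is ranked higher on 5+2 = 7 ballots, Delta on 6. Sigma wins 7–6.
Sigma vs Epsilon: Sigma is ranked higher on 5 ballots, Epsilon on 8. Epsilon wins 8–5.
Sigma vs Beta: 1+5+2 = 8 for Sigma, 5 for Beta — Sigma by 8–5.
Delta vs Epsilon: 1 for Delta, 12 for Epsilon — Epsilon by 12–1.
Delta vs Beta: Delta preferred on 1+1+5 = 7 ballots; Delta wins 7–6.
Epsilon vs Beta: 9 to 4, Epsilon.
Only Epsilon has no losses; Epsilon is the Condorcet winner.

Epsilon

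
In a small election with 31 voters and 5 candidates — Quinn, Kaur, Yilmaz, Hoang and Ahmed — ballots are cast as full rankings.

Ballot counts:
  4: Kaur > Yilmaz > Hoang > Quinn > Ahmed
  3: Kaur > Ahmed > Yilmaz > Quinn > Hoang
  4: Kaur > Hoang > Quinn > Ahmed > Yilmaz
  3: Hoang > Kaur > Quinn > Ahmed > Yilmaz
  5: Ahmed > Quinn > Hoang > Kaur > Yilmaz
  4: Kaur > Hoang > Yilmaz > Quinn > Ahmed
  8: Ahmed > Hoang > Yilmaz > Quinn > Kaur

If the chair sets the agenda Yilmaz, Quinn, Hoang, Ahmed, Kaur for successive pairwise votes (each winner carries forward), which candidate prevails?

Kaur

Round 1: Yilmaz vs Quinn — 19–12, Yilmaz advances.
Round 2: Yilmaz vs Hoang — 7–24, Hoang advances.
Round 3: Hoang vs Ahmed — 15–16, Ahmed advances.
Round 4: Ahmed vs Kaur — 13–18, Kaur advances.
Kaur survives the agenda.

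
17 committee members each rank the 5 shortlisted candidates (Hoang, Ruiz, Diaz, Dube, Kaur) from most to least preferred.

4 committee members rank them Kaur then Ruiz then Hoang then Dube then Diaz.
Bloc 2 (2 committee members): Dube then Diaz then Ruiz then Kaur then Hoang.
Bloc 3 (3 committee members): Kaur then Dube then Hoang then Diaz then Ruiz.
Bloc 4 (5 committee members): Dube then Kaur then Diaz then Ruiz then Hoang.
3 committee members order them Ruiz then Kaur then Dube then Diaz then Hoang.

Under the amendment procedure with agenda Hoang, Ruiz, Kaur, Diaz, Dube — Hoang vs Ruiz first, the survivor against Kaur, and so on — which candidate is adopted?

Kaur

Round 1: Hoang vs Ruiz — 3–14, Ruiz advances.
Round 2: Ruiz vs Kaur — 5–12, Kaur advances.
Round 3: Kaur vs Diaz — 15–2, Kaur advances.
Round 4: Kaur vs Dube — 10–7, Kaur advances.
The agenda winner is Kaur.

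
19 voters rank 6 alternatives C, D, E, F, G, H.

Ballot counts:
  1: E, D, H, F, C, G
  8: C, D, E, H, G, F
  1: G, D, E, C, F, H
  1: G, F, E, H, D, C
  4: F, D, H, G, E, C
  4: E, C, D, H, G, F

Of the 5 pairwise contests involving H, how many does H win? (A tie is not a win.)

H against each rival (19 voters):
H vs C: C, 13–6.
H–D: D 18–1.
H vs E: E, 15–4.
H–F: H 13–6.
H vs G: 17 to 2, H.
H beats F, G; loses to C, D, E — 2 pairwise wins.

2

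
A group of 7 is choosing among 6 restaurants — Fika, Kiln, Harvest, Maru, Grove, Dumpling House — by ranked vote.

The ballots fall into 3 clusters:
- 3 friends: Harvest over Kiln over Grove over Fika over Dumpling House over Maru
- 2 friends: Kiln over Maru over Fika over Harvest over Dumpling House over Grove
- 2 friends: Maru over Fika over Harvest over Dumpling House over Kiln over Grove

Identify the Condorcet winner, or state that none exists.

Check each pair by majority over 7 ballots:
Fika–Kiln: Kiln 5–2.
Fika vs Harvest: Fika, 4–3.
Fika vs Maru: Maru, 4–3.
Fika vs Grove: Fika, 4–3.
Fika vs Dumpling House: Fika wins 7–0.
Kiln vs Harvest: Harvest, 5–2.
Kiln vs Maru: Kiln, 5–2.
Kiln vs Grove: Kiln wins 7–0.
Kiln vs Dumpling House: Kiln, 5–2.
Harvest vs Maru: Maru, 4–3.
Harvest–Grove: Harvest 7–0.
Harvest–Dumpling House: Harvest 7–0.
Maru–Grove: Maru 4–3.
Maru vs Dumpling House: Maru wins 4–3.
Grove vs Dumpling House: Dumpling House, 4–3.
Each restaurant drops at least one matchup (Fika loses to Kiln; Kiln loses to Harvest; Harvest loses to Fika; Maru loses to Kiln; Grove loses to Fika; Dumpling House loses to Fika); the cycle Fika > Harvest > Kiln > Fika rules out a Condorcet winner.

none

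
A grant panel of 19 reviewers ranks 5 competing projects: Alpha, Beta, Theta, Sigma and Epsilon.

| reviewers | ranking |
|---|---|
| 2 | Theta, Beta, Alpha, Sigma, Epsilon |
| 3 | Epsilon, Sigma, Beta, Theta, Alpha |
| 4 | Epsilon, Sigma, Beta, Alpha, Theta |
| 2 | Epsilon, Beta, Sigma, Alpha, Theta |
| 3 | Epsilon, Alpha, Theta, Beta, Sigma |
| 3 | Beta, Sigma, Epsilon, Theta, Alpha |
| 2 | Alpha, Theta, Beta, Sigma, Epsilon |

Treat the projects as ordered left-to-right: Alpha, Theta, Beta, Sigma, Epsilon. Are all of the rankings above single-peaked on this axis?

Axis positions: Alpha=1, Theta=2, Beta=3, Sigma=4, Epsilon=5.
Bloc 1 (peak Theta at position 2): ranking walks positions 2-3-1-4-5, expanding outward from the peak — single-peaked.
Bloc 2 (peak Epsilon at position 5): ranking walks positions 5-4-3-2-1, expanding outward from the peak — single-peaked.
Bloc 3: ranking walks positions 5-4-3-1-2; Alpha is ranked above Theta even though Theta lies between Alpha and the peak Epsilon on the axis — preferences dip and rise again. Not single-peaked.
Bloc 4: ranking walks positions 5-3-4-1-2; Beta is ranked above Sigma even though Sigma lies between Beta and the peak Epsilon on the axis — preferences dip and rise again. Not single-peaked.
Bloc 5: ranking walks positions 5-1-2-3-4; Alpha is ranked above Sigma even though Sigma lies between Alpha and the peak Epsilon on the axis — preferences dip and rise again. Not single-peaked.
Bloc 6 (peak Beta at position 3): ranking walks positions 3-4-5-2-1, expanding outward from the peak — single-peaked.
Bloc 7 (peak Alpha at position 1): ranking walks positions 1-2-3-4-5, expanding outward from the peak — single-peaked.
Bloc 3 violates single-peakedness, so the profile is not single-peaked on this axis.

no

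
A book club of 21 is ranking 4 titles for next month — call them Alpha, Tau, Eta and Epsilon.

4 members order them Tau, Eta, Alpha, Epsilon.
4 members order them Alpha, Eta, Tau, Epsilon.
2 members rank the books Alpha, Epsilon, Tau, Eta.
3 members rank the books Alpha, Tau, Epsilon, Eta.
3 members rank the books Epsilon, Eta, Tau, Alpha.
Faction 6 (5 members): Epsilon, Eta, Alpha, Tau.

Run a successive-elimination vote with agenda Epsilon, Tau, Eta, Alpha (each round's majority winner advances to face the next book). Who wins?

Eta

Round 1: Epsilon vs Tau — 10–11, Tau advances.
Round 2: Tau vs Eta — 9–12, Eta advances.
Round 3: Eta vs Alpha — 12–9, Eta advances.
Eta survives the agenda.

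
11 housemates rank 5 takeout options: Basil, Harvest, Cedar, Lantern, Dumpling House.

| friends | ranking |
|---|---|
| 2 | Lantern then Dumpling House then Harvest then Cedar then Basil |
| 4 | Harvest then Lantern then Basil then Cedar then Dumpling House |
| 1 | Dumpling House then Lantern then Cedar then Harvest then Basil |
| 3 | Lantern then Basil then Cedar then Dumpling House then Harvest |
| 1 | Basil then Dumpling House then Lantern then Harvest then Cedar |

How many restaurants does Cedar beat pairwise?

1

Cedar against each rival (11 friends):
Cedar vs Basil: Cedar preferred on 2+1 = 3 ballots; Basil wins 8–3.
Cedar vs Harvest: 4 to 7, Harvest.
Cedar vs Lantern: Cedar is ranked higher on 0 ballots, Lantern on 11. Lantern wins 11–0.
Cedar vs Dumpling House: Cedar wins 7–4.
Cedar beats Dumpling House; loses to Basil, Harvest, Lantern — 1 pairwise win.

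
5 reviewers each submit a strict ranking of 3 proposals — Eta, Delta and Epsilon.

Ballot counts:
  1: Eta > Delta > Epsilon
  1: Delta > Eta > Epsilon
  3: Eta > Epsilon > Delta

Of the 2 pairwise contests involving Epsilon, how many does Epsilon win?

1

Epsilon against each rival (5 reviewers):
Epsilon vs Eta: 0 for Epsilon, 5 for Eta — Eta by 5–0.
Epsilon vs Delta: Epsilon preferred on 3 ballots; Epsilon wins 3–2.
Epsilon beats Delta; loses to Eta — 1 pairwise win.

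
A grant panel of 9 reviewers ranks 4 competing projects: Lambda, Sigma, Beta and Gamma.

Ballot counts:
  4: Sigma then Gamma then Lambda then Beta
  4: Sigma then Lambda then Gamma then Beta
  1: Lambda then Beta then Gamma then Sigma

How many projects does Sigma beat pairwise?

Sigma against each rival (9 reviewers):
Sigma vs Lambda: Sigma wins 8–1.
Sigma–Beta: Sigma 8–1.
Sigma vs Gamma: 4+4 = 8 for Sigma, 1 for Gamma — Sigma by 8–1.
Sigma beats Lambda, Beta, Gamma — 3 pairwise wins.

3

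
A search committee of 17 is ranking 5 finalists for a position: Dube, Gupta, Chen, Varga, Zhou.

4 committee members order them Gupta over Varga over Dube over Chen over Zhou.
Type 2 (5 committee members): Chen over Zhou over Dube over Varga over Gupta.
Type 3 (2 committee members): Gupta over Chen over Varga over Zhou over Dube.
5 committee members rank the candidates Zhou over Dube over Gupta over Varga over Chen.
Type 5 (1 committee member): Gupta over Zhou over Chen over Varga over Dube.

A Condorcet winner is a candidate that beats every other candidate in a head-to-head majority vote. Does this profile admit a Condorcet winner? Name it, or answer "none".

none

Pairwise majorities:
Dube vs Gupta: Dube preferred on 5+5 = 10 ballots; Dube wins 10–7.
Dube vs Chen: Dube, 9–8.
Dube–Varga: Dube 10–7.
Dube vs Zhou: 4 for Dube, 13 for Zhou — Zhou by 13–4.
Gupta vs Chen: Gupta preferred on 4+2+5+1 = 12 ballots; Gupta wins 12–5.
Gupta vs Varga: 12 to 5, Gupta.
Gupta vs Zhou: Gupta preferred on 4+2+1 = 7 ballots; Zhou wins 10–7.
Chen vs Varga: Varga, 9–8.
Chen vs Zhou: 4+5+2 = 11 for Chen, 6 for Zhou — Chen by 11–6.
Varga vs Zhou: Zhou, 11–6.
No candidate is unbeaten: Dube loses to Zhou; Gupta loses to Dube; Chen loses to Dube; Varga loses to Dube; Zhou loses to Chen. In particular Dube > Chen > Zhou > Dube is a majority cycle — no Condorcet winner exists.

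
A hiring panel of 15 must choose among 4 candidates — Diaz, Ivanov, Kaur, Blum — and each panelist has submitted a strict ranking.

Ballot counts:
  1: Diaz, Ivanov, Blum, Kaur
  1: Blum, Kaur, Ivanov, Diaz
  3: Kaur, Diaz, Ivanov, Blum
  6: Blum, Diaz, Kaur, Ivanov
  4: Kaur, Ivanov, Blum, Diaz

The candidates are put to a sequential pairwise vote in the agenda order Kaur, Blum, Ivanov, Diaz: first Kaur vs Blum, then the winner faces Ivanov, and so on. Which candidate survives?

Round 1: Kaur vs Blum — 7–8, Blum advances.
Round 2: Blum vs Ivanov — 7–8, Ivanov advances.
Round 3: Ivanov vs Diaz — 5–10, Diaz advances.
The agenda winner is Diaz.

Diaz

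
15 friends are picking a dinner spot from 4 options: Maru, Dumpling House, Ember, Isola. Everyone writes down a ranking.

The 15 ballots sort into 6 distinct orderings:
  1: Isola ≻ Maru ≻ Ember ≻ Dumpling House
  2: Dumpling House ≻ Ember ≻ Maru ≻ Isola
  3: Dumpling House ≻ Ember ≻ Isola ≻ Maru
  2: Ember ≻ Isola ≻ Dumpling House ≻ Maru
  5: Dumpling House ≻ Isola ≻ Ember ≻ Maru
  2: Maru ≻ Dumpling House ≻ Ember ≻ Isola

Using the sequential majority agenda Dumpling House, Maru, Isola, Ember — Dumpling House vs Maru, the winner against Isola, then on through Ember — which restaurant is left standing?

Dumpling House

Round 1: Dumpling House vs Maru — 12–3, Dumpling House advances.
Round 2: Dumpling House vs Isola — 12–3, Dumpling House advances.
Round 3: Dumpling House vs Ember — 12–3, Dumpling House advances.
The agenda winner is Dumpling House.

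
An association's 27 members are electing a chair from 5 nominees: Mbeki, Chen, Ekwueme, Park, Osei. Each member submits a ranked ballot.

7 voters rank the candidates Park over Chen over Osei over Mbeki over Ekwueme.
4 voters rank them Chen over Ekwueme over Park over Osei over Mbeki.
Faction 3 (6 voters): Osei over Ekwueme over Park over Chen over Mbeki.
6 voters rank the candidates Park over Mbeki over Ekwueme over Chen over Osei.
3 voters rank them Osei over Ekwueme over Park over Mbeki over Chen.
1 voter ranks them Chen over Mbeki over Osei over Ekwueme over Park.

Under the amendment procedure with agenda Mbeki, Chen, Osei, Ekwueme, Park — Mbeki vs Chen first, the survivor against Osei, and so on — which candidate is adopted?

Ekwueme

Round 1: Mbeki vs Chen — 9–18, Chen advances.
Round 2: Chen vs Osei — 18–9, Chen advances.
Round 3: Chen vs Ekwueme — 12–15, Ekwueme advances.
Round 4: Ekwueme vs Park — 14–13, Ekwueme advances.
The agenda winner is Ekwueme.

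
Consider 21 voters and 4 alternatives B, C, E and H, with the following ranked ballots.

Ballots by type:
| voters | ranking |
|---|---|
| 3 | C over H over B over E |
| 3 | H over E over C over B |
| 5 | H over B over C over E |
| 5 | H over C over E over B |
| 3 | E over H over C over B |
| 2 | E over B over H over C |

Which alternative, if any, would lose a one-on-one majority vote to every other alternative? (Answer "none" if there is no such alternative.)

Pairwise majorities:
B vs C: C, 14–7.
B vs E: E, 13–8.
B vs H: 2 to 19, H.
C–E: C 13–8.
C vs H: H wins 18–3.
E vs H: H wins 16–5.
Only B has no wins; B is the Condorcet loser.

B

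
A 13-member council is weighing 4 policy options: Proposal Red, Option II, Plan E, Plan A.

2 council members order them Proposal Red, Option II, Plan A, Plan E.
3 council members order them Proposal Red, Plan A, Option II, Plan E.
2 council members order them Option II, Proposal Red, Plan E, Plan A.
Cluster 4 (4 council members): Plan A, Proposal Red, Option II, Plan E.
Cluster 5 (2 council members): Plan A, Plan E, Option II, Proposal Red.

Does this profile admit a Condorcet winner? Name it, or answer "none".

Check each pair by majority over 13 ballots:
Proposal Red vs Option II: Proposal Red preferred on 2+3+4 = 9 ballots; Proposal Red wins 9–4.
Proposal Red vs Plan E: 2+3+2+4 = 11 for Proposal Red, 2 for Plan E — Proposal Red by 11–2.
Proposal Red vs Plan A: 2+3+2 = 7 for Proposal Red, 6 for Plan A — Proposal Red by 7–6.
Option II vs Plan E: Option II is ranked higher on 2+3+2+4 = 11 ballots, Plan E on 2. Option II wins 11–2.
Option II vs Plan A: Option II preferred on 2+2 = 4 ballots; Plan A wins 9–4.
Plan E vs Plan A: 2 for Plan E, 11 for Plan A — Plan A by 11–2.
Proposal Red beats each of Option II, Plan E, Plan A — Proposal Red is the Condorcet winner.

Proposal Red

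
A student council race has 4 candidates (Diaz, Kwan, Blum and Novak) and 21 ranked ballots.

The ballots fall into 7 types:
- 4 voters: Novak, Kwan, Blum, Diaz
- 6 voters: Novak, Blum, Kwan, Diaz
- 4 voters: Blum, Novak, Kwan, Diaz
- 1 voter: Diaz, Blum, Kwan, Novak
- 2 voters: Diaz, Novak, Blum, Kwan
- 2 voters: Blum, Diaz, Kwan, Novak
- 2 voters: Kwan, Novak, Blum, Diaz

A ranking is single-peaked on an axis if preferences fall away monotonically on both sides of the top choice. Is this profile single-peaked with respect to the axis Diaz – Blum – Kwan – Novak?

no

Axis positions: Diaz=1, Blum=2, Kwan=3, Novak=4.
Type 1 (peak Novak at position 4): ranking walks positions 4-3-2-1, expanding outward from the peak — single-peaked.
Type 2: ranking walks positions 4-2-3-1; Blum is ranked above Kwan even though Kwan lies between Blum and the peak Novak on the axis — preferences dip and rise again. Not single-peaked.
Type 3: ranking walks positions 2-4-3-1; Novak is ranked above Kwan even though Kwan lies between Novak and the peak Blum on the axis — preferences dip and rise again. Not single-peaked.
Type 4 (peak Diaz at position 1): ranking walks positions 1-2-3-4, expanding outward from the peak — single-peaked.
Type 5: ranking walks positions 1-4-2-3; Novak is ranked above Blum even though Blum lies between Novak and the peak Diaz on the axis — preferences dip and rise again. Not single-peaked.
Type 6 (peak Blum at position 2): ranking walks positions 2-1-3-4, expanding outward from the peak — single-peaked.
Type 7 (peak Kwan at position 3): ranking walks positions 3-4-2-1, expanding outward from the peak — single-peaked.
Type 2 violates single-peakedness, so the profile is not single-peaked on this axis.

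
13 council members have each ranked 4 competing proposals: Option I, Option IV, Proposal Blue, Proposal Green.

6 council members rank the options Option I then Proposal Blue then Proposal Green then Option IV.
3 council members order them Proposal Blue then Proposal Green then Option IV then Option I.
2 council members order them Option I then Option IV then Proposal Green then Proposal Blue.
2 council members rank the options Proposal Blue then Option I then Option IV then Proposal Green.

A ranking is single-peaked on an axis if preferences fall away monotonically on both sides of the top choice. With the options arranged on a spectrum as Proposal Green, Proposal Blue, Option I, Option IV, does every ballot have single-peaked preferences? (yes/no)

Axis positions: Proposal Green=1, Proposal Blue=2, Option I=3, Option IV=4.
Cluster 1 (peak Option I at position 3): ranking walks positions 3-2-1-4, expanding outward from the peak — single-peaked.
Cluster 2: ranking walks positions 2-1-4-3; Option IV is ranked above Option I even though Option I lies between Option IV and the peak Proposal Blue on the axis — preferences dip and rise again. Not single-peaked.
Cluster 3: ranking walks positions 3-4-1-2; Proposal Green is ranked above Proposal Blue even though Proposal Blue lies between Proposal Green and the peak Option I on the axis — preferences dip and rise again. Not single-peaked.
Cluster 4 (peak Proposal Blue at position 2): ranking walks positions 2-3-4-1, expanding outward from the peak — single-peaked.
Cluster 2 violates single-peakedness, so the profile is not single-peaked on this axis.

no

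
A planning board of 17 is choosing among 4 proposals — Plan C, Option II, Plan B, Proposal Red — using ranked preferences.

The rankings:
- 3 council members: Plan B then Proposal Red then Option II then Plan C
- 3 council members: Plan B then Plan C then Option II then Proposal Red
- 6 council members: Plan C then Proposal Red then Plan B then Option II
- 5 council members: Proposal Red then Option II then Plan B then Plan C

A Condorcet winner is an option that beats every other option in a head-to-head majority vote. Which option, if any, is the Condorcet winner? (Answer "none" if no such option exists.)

none

Check each pair by majority over 17 ballots:
Plan C vs Option II: Plan C wins 9–8.
Plan C–Plan B: Plan B 11–6.
Plan C vs Proposal Red: Plan C wins 9–8.
Option II–Plan B: Plan B 12–5.
Option II vs Proposal Red: Proposal Red wins 14–3.
Plan B vs Proposal Red: Proposal Red, 11–6.
Each option drops at least one matchup (Plan C loses to Plan B; Option II loses to Plan C; Plan B loses to Proposal Red; Proposal Red loses to Plan C); the cycle Plan C > Proposal Red > Plan B > Plan C rules out a Condorcet winner.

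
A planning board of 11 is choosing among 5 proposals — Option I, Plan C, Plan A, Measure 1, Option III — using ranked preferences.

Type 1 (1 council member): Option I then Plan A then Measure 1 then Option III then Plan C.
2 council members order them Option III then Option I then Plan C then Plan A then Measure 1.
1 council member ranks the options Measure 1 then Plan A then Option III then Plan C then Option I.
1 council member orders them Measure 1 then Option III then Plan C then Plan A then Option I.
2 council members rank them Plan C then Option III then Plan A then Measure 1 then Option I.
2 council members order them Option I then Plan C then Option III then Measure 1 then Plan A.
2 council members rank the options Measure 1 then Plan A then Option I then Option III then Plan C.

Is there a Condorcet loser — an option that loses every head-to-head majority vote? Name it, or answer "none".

Pairwise majorities:
Option I vs Plan C: Option I wins 7–4.
Option I vs Plan A: 5 to 6, Plan A.
Option I vs Measure 1: 5 to 6, Measure 1.
Option I–Option III: Option III 6–5.
Plan C–Plan A: Plan C 7–4.
Plan C vs Measure 1: 2+2+2 = 6 for Plan C, 5 for Measure 1 — Plan C by 6–5.
Plan C vs Option III: 4 to 7, Option III.
Plan A vs Measure 1: 1+2+2 = 5 for Plan A, 6 for Measure 1 — Measure 1 by 6–5.
Plan A vs Option III: Plan A preferred on 1+1+2 = 4 ballots; Option III wins 7–4.
Measure 1 vs Option III: Option III, 6–5.
Each option has at least one pairwise win (Option I beats Plan C; Plan C beats Plan A; Plan A beats Option I; Measure 1 beats Option I; Option III beats Option I) — no Condorcet loser.

none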